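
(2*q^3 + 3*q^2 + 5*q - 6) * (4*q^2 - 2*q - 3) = 8*q^5 + 8*q^4 + 8*q^3 - 43*q^2 - 3*q + 18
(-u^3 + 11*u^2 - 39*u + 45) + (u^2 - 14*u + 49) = -u^3 + 12*u^2 - 53*u + 94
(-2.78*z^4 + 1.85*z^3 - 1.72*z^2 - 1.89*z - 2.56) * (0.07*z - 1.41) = -0.1946*z^5 + 4.0493*z^4 - 2.7289*z^3 + 2.2929*z^2 + 2.4857*z + 3.6096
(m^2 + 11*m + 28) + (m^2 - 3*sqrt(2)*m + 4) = 2*m^2 - 3*sqrt(2)*m + 11*m + 32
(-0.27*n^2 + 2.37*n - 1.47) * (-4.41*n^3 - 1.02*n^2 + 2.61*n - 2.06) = 1.1907*n^5 - 10.1763*n^4 + 3.3606*n^3 + 8.2413*n^2 - 8.7189*n + 3.0282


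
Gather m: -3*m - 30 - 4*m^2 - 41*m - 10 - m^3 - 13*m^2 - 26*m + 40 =-m^3 - 17*m^2 - 70*m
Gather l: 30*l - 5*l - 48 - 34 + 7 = 25*l - 75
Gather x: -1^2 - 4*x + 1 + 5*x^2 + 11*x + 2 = 5*x^2 + 7*x + 2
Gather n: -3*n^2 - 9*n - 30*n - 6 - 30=-3*n^2 - 39*n - 36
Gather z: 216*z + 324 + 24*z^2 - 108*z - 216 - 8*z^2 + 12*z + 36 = 16*z^2 + 120*z + 144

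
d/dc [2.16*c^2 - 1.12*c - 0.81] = 4.32*c - 1.12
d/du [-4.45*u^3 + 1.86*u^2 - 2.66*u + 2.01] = -13.35*u^2 + 3.72*u - 2.66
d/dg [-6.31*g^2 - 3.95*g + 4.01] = -12.62*g - 3.95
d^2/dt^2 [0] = 0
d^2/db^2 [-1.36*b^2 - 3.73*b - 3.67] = -2.72000000000000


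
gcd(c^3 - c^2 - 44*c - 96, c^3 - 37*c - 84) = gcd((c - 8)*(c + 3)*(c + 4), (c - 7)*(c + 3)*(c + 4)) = c^2 + 7*c + 12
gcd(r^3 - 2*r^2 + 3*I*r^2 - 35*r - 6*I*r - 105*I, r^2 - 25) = r + 5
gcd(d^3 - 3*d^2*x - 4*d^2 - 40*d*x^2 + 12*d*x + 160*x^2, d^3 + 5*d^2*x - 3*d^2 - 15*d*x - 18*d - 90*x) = d + 5*x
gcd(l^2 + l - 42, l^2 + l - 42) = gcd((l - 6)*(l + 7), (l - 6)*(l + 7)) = l^2 + l - 42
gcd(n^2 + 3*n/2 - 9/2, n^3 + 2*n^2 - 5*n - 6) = n + 3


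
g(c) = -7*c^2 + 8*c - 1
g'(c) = 8 - 14*c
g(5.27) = -153.25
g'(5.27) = -65.78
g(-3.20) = -98.28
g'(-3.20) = 52.80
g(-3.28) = -102.55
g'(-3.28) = 53.92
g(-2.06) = -47.19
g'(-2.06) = 36.84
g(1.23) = -1.75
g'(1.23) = -9.22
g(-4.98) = -214.44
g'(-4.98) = 77.72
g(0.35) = 0.94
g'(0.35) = 3.10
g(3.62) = -63.77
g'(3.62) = -42.68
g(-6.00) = -301.00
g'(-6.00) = 92.00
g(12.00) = -913.00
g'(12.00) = -160.00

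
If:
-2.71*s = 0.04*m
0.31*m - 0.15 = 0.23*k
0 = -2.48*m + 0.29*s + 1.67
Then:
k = 0.25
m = 0.67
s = -0.01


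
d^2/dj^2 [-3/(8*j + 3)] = -384/(8*j + 3)^3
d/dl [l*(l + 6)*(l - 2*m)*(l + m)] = 4*l^3 - 3*l^2*m + 18*l^2 - 4*l*m^2 - 12*l*m - 12*m^2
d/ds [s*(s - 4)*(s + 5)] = 3*s^2 + 2*s - 20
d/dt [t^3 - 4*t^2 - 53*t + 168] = 3*t^2 - 8*t - 53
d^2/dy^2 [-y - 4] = 0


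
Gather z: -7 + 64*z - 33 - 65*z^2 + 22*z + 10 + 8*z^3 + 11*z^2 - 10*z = 8*z^3 - 54*z^2 + 76*z - 30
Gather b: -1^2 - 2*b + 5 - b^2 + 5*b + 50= -b^2 + 3*b + 54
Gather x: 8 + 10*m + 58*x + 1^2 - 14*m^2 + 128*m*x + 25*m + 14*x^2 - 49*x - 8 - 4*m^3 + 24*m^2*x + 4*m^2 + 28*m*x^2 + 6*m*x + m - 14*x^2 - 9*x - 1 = -4*m^3 - 10*m^2 + 28*m*x^2 + 36*m + x*(24*m^2 + 134*m)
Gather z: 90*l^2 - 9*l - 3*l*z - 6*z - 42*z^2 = 90*l^2 - 9*l - 42*z^2 + z*(-3*l - 6)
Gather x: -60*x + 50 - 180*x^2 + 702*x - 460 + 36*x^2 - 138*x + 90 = -144*x^2 + 504*x - 320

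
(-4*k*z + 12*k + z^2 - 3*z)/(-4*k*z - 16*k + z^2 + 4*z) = (z - 3)/(z + 4)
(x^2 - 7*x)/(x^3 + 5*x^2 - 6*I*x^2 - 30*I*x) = (x - 7)/(x^2 + x*(5 - 6*I) - 30*I)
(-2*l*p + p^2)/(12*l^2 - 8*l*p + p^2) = p/(-6*l + p)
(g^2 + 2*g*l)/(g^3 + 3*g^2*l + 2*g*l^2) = 1/(g + l)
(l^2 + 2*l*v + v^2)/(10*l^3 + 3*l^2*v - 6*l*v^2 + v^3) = (l + v)/(10*l^2 - 7*l*v + v^2)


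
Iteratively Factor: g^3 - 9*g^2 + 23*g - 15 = (g - 1)*(g^2 - 8*g + 15) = (g - 3)*(g - 1)*(g - 5)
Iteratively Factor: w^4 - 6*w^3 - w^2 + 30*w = (w - 5)*(w^3 - w^2 - 6*w) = (w - 5)*(w - 3)*(w^2 + 2*w) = (w - 5)*(w - 3)*(w + 2)*(w)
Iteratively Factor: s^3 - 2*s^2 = (s - 2)*(s^2) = s*(s - 2)*(s)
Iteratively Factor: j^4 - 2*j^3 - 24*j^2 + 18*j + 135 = (j - 3)*(j^3 + j^2 - 21*j - 45) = (j - 3)*(j + 3)*(j^2 - 2*j - 15) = (j - 3)*(j + 3)^2*(j - 5)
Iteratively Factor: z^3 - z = (z - 1)*(z^2 + z) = (z - 1)*(z + 1)*(z)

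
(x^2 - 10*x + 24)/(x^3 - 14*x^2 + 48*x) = (x - 4)/(x*(x - 8))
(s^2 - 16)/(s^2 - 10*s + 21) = (s^2 - 16)/(s^2 - 10*s + 21)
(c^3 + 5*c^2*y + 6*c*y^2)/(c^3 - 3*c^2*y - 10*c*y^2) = (-c - 3*y)/(-c + 5*y)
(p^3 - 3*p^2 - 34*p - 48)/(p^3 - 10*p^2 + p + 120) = (p + 2)/(p - 5)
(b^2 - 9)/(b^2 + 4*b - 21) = (b + 3)/(b + 7)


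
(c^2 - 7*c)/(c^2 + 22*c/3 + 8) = 3*c*(c - 7)/(3*c^2 + 22*c + 24)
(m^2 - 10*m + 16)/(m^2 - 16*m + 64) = (m - 2)/(m - 8)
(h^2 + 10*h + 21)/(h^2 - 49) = (h + 3)/(h - 7)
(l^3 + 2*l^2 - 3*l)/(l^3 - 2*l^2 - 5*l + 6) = l*(l + 3)/(l^2 - l - 6)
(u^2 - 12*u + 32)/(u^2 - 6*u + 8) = (u - 8)/(u - 2)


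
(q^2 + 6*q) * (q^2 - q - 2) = q^4 + 5*q^3 - 8*q^2 - 12*q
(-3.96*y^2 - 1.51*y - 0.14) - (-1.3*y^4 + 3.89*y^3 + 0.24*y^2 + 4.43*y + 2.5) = 1.3*y^4 - 3.89*y^3 - 4.2*y^2 - 5.94*y - 2.64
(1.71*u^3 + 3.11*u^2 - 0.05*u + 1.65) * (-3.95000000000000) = -6.7545*u^3 - 12.2845*u^2 + 0.1975*u - 6.5175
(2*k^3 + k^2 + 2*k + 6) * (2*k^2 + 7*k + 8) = 4*k^5 + 16*k^4 + 27*k^3 + 34*k^2 + 58*k + 48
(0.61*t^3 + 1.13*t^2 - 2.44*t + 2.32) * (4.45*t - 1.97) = 2.7145*t^4 + 3.8268*t^3 - 13.0841*t^2 + 15.1308*t - 4.5704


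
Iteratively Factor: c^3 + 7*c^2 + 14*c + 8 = (c + 4)*(c^2 + 3*c + 2) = (c + 1)*(c + 4)*(c + 2)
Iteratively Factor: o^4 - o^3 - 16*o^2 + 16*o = (o + 4)*(o^3 - 5*o^2 + 4*o) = o*(o + 4)*(o^2 - 5*o + 4) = o*(o - 4)*(o + 4)*(o - 1)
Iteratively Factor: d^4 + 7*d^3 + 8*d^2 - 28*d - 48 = (d - 2)*(d^3 + 9*d^2 + 26*d + 24) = (d - 2)*(d + 4)*(d^2 + 5*d + 6) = (d - 2)*(d + 2)*(d + 4)*(d + 3)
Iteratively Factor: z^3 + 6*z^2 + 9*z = (z + 3)*(z^2 + 3*z) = z*(z + 3)*(z + 3)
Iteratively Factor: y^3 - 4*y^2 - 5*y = (y)*(y^2 - 4*y - 5) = y*(y - 5)*(y + 1)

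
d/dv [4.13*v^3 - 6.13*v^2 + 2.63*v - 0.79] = 12.39*v^2 - 12.26*v + 2.63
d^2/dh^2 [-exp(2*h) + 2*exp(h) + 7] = (2 - 4*exp(h))*exp(h)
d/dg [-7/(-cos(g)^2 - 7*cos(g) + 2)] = 7*(2*cos(g) + 7)*sin(g)/(cos(g)^2 + 7*cos(g) - 2)^2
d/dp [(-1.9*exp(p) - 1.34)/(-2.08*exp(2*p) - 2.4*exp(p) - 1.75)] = (-3.952*exp(2*p) - 5.5744*exp(p) + 0.109)*exp(p)/(4.3264*exp(4*p) + 9.984*exp(3*p) + 13.04*exp(2*p) + 8.4*exp(p) + 3.0625)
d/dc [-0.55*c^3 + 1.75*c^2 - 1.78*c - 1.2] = -1.65*c^2 + 3.5*c - 1.78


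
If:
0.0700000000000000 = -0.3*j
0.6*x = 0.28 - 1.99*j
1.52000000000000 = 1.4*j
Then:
No Solution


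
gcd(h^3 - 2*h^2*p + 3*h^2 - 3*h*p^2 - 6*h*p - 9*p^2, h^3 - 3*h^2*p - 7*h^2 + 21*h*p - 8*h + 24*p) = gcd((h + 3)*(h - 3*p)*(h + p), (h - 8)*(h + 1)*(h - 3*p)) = -h + 3*p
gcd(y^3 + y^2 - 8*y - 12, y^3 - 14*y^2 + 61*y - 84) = y - 3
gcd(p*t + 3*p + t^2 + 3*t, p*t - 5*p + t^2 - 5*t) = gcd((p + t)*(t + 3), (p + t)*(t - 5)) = p + t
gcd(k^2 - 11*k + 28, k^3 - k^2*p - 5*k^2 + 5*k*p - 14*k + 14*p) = k - 7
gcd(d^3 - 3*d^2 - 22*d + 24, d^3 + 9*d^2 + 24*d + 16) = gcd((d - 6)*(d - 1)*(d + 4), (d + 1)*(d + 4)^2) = d + 4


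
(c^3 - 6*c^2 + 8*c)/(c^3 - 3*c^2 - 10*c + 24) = c/(c + 3)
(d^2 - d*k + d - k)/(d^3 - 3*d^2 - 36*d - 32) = (d - k)/(d^2 - 4*d - 32)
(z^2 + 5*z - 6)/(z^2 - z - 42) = (z - 1)/(z - 7)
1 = 1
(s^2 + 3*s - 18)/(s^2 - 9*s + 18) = (s + 6)/(s - 6)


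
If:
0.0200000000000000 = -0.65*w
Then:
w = -0.03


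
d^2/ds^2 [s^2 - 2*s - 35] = 2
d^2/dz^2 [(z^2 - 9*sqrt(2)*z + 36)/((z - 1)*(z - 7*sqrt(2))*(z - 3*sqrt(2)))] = 2*(z^6 - 27*sqrt(2)*z^5 - 3*sqrt(2)*z^4 + 630*z^4 - 3881*sqrt(2)*z^3 + 68*z^3 - 288*sqrt(2)*z^2 + 26118*z^2 - 45306*sqrt(2)*z + 1080*z - 756*sqrt(2) + 63396)/(z^9 - 30*sqrt(2)*z^8 - 3*z^8 + 90*sqrt(2)*z^7 + 729*z^7 - 4610*sqrt(2)*z^6 - 2179*z^6 + 13590*sqrt(2)*z^5 + 32670*z^5 - 66480*sqrt(2)*z^4 - 92202*z^4 + 165564*z^3 + 163280*sqrt(2)*z^3 - 252756*z^2 - 158760*sqrt(2)*z^2 + 52920*sqrt(2)*z + 222264*z - 74088)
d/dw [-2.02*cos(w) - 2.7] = 2.02*sin(w)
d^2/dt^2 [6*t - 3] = 0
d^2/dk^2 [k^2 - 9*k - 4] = 2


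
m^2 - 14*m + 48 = (m - 8)*(m - 6)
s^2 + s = s*(s + 1)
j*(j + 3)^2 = j^3 + 6*j^2 + 9*j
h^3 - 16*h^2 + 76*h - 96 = (h - 8)*(h - 6)*(h - 2)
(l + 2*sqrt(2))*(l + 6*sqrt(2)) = l^2 + 8*sqrt(2)*l + 24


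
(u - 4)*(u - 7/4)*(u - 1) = u^3 - 27*u^2/4 + 51*u/4 - 7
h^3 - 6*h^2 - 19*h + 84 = (h - 7)*(h - 3)*(h + 4)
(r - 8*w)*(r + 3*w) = r^2 - 5*r*w - 24*w^2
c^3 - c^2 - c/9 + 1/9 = (c - 1)*(c - 1/3)*(c + 1/3)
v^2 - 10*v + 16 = (v - 8)*(v - 2)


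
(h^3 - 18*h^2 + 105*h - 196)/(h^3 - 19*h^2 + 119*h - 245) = (h - 4)/(h - 5)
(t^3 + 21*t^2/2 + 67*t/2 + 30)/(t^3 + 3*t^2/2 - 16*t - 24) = (t + 5)/(t - 4)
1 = 1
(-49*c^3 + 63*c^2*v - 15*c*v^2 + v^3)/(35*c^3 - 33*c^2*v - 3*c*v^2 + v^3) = (-7*c + v)/(5*c + v)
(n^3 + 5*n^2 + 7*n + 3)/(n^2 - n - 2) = (n^2 + 4*n + 3)/(n - 2)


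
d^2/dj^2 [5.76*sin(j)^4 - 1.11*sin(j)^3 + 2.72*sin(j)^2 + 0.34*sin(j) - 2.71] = -92.16*sin(j)^4 + 9.99*sin(j)^3 + 58.24*sin(j)^2 - 7.0*sin(j) + 5.44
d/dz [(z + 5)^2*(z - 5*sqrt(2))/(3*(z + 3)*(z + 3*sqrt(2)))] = (z + 5)*((-z + 5*sqrt(2))*(z + 3)*(z + 5) + (-z + 5*sqrt(2))*(z + 5)*(z + 3*sqrt(2)) + (z + 3)*(z + 3*sqrt(2))*(3*z - 10*sqrt(2) + 5))/(3*(z + 3)^2*(z + 3*sqrt(2))^2)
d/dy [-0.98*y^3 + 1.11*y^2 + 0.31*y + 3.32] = -2.94*y^2 + 2.22*y + 0.31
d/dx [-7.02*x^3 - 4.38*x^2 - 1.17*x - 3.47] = -21.06*x^2 - 8.76*x - 1.17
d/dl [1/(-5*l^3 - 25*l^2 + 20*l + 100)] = (3*l^2 + 10*l - 4)/(5*(l^3 + 5*l^2 - 4*l - 20)^2)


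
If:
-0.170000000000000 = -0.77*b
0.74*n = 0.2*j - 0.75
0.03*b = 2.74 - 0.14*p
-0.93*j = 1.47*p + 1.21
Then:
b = 0.22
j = -32.16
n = -9.71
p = 19.52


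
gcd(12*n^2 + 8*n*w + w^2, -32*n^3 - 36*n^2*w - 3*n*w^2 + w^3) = 1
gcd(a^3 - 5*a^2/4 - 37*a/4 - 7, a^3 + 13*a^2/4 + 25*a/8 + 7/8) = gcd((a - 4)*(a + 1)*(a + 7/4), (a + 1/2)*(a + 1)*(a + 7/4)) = a^2 + 11*a/4 + 7/4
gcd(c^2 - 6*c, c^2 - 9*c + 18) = c - 6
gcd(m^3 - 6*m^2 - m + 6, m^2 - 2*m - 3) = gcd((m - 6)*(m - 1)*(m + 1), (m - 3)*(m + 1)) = m + 1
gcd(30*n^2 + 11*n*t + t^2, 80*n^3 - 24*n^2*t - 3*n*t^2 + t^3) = 5*n + t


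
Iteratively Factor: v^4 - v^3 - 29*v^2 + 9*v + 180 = (v - 3)*(v^3 + 2*v^2 - 23*v - 60) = (v - 3)*(v + 4)*(v^2 - 2*v - 15) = (v - 3)*(v + 3)*(v + 4)*(v - 5)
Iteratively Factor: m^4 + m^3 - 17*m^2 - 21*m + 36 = (m - 4)*(m^3 + 5*m^2 + 3*m - 9) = (m - 4)*(m + 3)*(m^2 + 2*m - 3) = (m - 4)*(m + 3)^2*(m - 1)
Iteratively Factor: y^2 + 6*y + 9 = (y + 3)*(y + 3)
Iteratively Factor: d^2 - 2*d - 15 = (d - 5)*(d + 3)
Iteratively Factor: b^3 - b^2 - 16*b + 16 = (b + 4)*(b^2 - 5*b + 4) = (b - 1)*(b + 4)*(b - 4)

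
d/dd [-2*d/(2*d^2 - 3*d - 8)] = 4*(d^2 + 4)/(4*d^4 - 12*d^3 - 23*d^2 + 48*d + 64)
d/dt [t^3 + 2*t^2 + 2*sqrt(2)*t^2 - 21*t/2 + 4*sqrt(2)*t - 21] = 3*t^2 + 4*t + 4*sqrt(2)*t - 21/2 + 4*sqrt(2)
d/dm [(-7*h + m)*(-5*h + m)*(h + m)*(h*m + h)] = h*(35*h^3 + 46*h^2*m + 23*h^2 - 33*h*m^2 - 22*h*m + 4*m^3 + 3*m^2)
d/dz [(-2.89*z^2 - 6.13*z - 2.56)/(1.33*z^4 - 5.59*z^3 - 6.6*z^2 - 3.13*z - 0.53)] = (7.6874*z^5 + 8.3036*z^4 - 54.9142*z^3 - 74.3435*z^2 - 30.7286*z - 4.7639)/(1.7689*z^8 - 14.8694*z^7 + 13.6921*z^6 + 65.4622*z^5 + 77.1436*z^4 + 47.2414*z^3 + 16.7929*z^2 + 3.3178*z + 0.2809)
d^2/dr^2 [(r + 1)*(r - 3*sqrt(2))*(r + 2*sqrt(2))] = 6*r - 2*sqrt(2) + 2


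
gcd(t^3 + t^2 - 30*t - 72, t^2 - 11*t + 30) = t - 6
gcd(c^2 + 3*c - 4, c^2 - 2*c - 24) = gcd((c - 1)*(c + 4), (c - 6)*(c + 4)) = c + 4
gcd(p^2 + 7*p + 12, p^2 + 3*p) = p + 3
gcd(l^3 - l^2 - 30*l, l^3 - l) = l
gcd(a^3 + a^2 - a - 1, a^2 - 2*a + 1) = a - 1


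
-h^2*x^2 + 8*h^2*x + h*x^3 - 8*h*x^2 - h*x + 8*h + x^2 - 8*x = (-h + x)*(x - 8)*(h*x + 1)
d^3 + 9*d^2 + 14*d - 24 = (d - 1)*(d + 4)*(d + 6)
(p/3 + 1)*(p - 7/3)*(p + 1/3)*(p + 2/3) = p^4/3 + 5*p^3/9 - 55*p^2/27 - 185*p/81 - 14/27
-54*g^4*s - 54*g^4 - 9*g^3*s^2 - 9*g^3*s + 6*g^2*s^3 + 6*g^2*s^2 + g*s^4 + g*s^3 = (-3*g + s)*(3*g + s)*(6*g + s)*(g*s + g)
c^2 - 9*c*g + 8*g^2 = (c - 8*g)*(c - g)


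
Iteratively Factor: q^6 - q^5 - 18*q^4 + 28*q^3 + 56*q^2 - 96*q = (q - 2)*(q^5 + q^4 - 16*q^3 - 4*q^2 + 48*q) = (q - 2)^2*(q^4 + 3*q^3 - 10*q^2 - 24*q) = (q - 2)^2*(q + 4)*(q^3 - q^2 - 6*q) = (q - 2)^2*(q + 2)*(q + 4)*(q^2 - 3*q) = q*(q - 2)^2*(q + 2)*(q + 4)*(q - 3)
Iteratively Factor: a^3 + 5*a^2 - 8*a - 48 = (a + 4)*(a^2 + a - 12) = (a - 3)*(a + 4)*(a + 4)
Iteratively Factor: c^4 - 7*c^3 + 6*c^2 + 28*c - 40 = (c - 2)*(c^3 - 5*c^2 - 4*c + 20) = (c - 2)^2*(c^2 - 3*c - 10) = (c - 5)*(c - 2)^2*(c + 2)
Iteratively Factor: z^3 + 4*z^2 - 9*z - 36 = (z + 3)*(z^2 + z - 12) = (z - 3)*(z + 3)*(z + 4)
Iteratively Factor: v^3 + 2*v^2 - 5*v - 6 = (v + 3)*(v^2 - v - 2) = (v + 1)*(v + 3)*(v - 2)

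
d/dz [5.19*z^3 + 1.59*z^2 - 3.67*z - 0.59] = 15.57*z^2 + 3.18*z - 3.67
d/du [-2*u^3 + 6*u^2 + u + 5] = -6*u^2 + 12*u + 1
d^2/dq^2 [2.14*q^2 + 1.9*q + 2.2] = 4.28000000000000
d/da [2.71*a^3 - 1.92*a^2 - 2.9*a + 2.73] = 8.13*a^2 - 3.84*a - 2.9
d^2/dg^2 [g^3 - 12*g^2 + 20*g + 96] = 6*g - 24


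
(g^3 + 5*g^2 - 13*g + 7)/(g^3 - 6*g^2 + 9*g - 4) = (g + 7)/(g - 4)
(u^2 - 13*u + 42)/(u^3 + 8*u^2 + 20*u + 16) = (u^2 - 13*u + 42)/(u^3 + 8*u^2 + 20*u + 16)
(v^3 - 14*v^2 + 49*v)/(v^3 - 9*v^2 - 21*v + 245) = v/(v + 5)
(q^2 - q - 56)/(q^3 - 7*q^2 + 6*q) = (q^2 - q - 56)/(q*(q^2 - 7*q + 6))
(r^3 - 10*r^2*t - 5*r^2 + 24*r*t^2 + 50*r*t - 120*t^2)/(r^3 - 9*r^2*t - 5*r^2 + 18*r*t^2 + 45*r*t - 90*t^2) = (r - 4*t)/(r - 3*t)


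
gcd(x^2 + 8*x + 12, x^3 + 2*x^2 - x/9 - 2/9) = x + 2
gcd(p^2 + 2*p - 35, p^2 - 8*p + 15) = p - 5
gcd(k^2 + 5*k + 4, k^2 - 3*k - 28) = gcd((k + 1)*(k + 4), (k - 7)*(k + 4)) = k + 4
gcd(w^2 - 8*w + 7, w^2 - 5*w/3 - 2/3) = 1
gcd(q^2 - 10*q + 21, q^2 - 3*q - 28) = q - 7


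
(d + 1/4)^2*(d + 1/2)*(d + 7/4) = d^4 + 11*d^3/4 + 33*d^2/16 + 37*d/64 + 7/128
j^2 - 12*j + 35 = (j - 7)*(j - 5)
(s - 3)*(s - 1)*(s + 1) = s^3 - 3*s^2 - s + 3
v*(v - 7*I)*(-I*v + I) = -I*v^3 - 7*v^2 + I*v^2 + 7*v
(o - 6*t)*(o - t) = o^2 - 7*o*t + 6*t^2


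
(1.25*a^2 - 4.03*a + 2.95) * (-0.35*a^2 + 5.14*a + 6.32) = -0.4375*a^4 + 7.8355*a^3 - 13.8467*a^2 - 10.3066*a + 18.644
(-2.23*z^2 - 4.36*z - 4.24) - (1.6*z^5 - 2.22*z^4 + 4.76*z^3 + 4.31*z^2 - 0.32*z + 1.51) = -1.6*z^5 + 2.22*z^4 - 4.76*z^3 - 6.54*z^2 - 4.04*z - 5.75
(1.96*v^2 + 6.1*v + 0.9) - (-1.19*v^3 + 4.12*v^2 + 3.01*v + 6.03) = 1.19*v^3 - 2.16*v^2 + 3.09*v - 5.13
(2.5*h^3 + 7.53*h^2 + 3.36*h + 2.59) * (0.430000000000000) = 1.075*h^3 + 3.2379*h^2 + 1.4448*h + 1.1137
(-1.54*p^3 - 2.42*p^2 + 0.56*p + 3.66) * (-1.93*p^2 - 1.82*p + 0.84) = 2.9722*p^5 + 7.4734*p^4 + 2.03*p^3 - 10.1158*p^2 - 6.1908*p + 3.0744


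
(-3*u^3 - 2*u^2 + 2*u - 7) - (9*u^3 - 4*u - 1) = -12*u^3 - 2*u^2 + 6*u - 6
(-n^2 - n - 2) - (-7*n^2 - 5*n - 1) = 6*n^2 + 4*n - 1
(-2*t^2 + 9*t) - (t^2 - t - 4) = -3*t^2 + 10*t + 4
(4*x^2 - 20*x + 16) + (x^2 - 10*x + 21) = 5*x^2 - 30*x + 37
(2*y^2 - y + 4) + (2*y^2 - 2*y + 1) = 4*y^2 - 3*y + 5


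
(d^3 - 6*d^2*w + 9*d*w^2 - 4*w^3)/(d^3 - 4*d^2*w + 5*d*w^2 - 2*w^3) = (-d + 4*w)/(-d + 2*w)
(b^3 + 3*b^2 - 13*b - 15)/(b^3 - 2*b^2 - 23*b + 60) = (b + 1)/(b - 4)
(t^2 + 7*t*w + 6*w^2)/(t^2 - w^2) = (t + 6*w)/(t - w)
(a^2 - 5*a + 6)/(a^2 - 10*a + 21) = (a - 2)/(a - 7)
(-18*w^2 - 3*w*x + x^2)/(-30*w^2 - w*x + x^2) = (3*w + x)/(5*w + x)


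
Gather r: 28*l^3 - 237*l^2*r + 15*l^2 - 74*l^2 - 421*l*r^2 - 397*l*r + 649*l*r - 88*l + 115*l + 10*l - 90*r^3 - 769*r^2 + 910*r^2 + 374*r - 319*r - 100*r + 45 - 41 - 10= 28*l^3 - 59*l^2 + 37*l - 90*r^3 + r^2*(141 - 421*l) + r*(-237*l^2 + 252*l - 45) - 6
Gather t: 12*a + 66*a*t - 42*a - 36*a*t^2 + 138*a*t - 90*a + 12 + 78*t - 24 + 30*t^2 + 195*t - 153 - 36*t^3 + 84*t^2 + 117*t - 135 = -120*a - 36*t^3 + t^2*(114 - 36*a) + t*(204*a + 390) - 300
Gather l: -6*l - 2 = -6*l - 2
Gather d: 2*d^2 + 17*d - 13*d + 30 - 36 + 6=2*d^2 + 4*d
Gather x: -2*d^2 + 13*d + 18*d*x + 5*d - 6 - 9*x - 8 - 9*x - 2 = -2*d^2 + 18*d + x*(18*d - 18) - 16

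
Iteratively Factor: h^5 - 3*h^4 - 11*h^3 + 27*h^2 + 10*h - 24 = (h + 1)*(h^4 - 4*h^3 - 7*h^2 + 34*h - 24) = (h - 4)*(h + 1)*(h^3 - 7*h + 6) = (h - 4)*(h - 1)*(h + 1)*(h^2 + h - 6) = (h - 4)*(h - 1)*(h + 1)*(h + 3)*(h - 2)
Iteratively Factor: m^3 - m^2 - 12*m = (m + 3)*(m^2 - 4*m) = (m - 4)*(m + 3)*(m)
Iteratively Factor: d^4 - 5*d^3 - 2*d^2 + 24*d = (d - 3)*(d^3 - 2*d^2 - 8*d) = (d - 4)*(d - 3)*(d^2 + 2*d) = (d - 4)*(d - 3)*(d + 2)*(d)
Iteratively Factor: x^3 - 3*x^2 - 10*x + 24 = (x - 4)*(x^2 + x - 6) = (x - 4)*(x - 2)*(x + 3)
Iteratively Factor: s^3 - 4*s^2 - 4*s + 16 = (s - 4)*(s^2 - 4) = (s - 4)*(s - 2)*(s + 2)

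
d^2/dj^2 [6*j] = 0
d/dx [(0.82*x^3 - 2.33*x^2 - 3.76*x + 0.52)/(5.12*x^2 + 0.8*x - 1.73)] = (4.1984*x^4 + 1.312*x^3 + 13.1314*x^2 + 2.737*x + 6.0888)/(26.2144*x^4 + 8.192*x^3 - 17.0752*x^2 - 2.768*x + 2.9929)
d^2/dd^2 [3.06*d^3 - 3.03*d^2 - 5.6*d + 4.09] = 18.36*d - 6.06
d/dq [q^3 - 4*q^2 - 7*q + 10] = 3*q^2 - 8*q - 7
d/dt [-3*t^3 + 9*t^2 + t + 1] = -9*t^2 + 18*t + 1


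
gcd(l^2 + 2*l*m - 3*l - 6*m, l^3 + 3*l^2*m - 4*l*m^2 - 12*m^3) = l + 2*m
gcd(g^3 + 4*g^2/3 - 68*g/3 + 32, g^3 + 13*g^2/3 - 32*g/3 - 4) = g^2 + 4*g - 12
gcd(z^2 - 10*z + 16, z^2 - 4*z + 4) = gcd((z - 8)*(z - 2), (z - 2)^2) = z - 2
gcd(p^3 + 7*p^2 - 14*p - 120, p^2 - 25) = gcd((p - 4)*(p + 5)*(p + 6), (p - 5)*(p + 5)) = p + 5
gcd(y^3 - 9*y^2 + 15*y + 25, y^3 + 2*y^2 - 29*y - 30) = y^2 - 4*y - 5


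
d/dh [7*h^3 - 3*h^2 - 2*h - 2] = 21*h^2 - 6*h - 2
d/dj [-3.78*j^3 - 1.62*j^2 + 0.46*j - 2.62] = -11.34*j^2 - 3.24*j + 0.46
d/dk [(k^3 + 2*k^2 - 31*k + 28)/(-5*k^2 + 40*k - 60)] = (-k^4 + 16*k^3 - 51*k^2 + 8*k + 148)/(5*(k^4 - 16*k^3 + 88*k^2 - 192*k + 144))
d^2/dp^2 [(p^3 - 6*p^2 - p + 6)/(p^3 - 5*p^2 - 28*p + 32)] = 2*(-p^3 + 78*p^2 - 408*p + 1376)/(p^6 - 12*p^5 - 48*p^4 + 704*p^3 + 1536*p^2 - 12288*p - 32768)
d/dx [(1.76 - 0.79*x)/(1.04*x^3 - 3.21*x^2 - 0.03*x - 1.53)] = (1.6432*x^3 - 8.0271*x^2 + 11.2992*x + 1.2615)/(1.0816*x^6 - 6.6768*x^5 + 10.2417*x^4 - 2.9898*x^3 + 9.8235*x^2 + 0.0918*x + 2.3409)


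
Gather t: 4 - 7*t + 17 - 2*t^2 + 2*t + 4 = -2*t^2 - 5*t + 25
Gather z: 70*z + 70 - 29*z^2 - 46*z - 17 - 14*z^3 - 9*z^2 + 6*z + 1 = -14*z^3 - 38*z^2 + 30*z + 54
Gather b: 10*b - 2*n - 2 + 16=10*b - 2*n + 14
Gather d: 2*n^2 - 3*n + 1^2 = 2*n^2 - 3*n + 1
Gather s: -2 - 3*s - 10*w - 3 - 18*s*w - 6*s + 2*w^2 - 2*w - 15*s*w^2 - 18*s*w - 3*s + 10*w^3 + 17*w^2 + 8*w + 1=s*(-15*w^2 - 36*w - 12) + 10*w^3 + 19*w^2 - 4*w - 4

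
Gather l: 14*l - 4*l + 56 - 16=10*l + 40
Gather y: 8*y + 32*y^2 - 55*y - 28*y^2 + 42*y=4*y^2 - 5*y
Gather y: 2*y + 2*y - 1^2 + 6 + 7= 4*y + 12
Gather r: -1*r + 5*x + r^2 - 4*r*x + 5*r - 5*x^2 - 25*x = r^2 + r*(4 - 4*x) - 5*x^2 - 20*x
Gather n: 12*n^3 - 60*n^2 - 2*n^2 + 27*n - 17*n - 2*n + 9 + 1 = 12*n^3 - 62*n^2 + 8*n + 10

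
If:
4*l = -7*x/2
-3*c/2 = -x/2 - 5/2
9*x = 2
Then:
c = 47/27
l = -7/36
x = 2/9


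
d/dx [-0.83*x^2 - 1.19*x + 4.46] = -1.66*x - 1.19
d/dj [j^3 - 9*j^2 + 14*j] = 3*j^2 - 18*j + 14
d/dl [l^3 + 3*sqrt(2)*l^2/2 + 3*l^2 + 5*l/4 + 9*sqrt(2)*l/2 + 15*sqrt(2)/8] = 3*l^2 + 3*sqrt(2)*l + 6*l + 5/4 + 9*sqrt(2)/2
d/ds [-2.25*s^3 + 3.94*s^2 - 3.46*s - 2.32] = -6.75*s^2 + 7.88*s - 3.46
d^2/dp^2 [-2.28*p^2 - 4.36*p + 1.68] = -4.56000000000000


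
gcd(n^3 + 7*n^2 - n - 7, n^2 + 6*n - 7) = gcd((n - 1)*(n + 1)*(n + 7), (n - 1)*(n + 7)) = n^2 + 6*n - 7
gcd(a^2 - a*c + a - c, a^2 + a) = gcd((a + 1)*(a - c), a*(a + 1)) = a + 1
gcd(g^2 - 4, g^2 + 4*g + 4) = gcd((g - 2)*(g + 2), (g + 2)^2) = g + 2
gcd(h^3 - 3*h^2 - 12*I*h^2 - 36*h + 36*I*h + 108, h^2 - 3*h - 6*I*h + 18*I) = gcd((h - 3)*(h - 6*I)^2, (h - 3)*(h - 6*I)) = h^2 + h*(-3 - 6*I) + 18*I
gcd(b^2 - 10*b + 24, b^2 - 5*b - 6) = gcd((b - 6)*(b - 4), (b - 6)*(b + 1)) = b - 6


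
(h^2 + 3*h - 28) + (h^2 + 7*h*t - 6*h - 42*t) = 2*h^2 + 7*h*t - 3*h - 42*t - 28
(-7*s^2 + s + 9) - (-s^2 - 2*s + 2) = -6*s^2 + 3*s + 7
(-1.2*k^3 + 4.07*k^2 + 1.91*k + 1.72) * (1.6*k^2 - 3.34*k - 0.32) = -1.92*k^5 + 10.52*k^4 - 10.1538*k^3 - 4.9298*k^2 - 6.356*k - 0.5504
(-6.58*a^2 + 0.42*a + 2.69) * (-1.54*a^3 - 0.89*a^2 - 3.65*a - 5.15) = 10.1332*a^5 + 5.2094*a^4 + 19.5006*a^3 + 29.9599*a^2 - 11.9815*a - 13.8535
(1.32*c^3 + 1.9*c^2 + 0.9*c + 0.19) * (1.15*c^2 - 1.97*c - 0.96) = 1.518*c^5 - 0.4154*c^4 - 3.9752*c^3 - 3.3785*c^2 - 1.2383*c - 0.1824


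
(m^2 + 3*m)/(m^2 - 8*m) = (m + 3)/(m - 8)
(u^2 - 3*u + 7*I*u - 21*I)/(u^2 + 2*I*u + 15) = (u^2 + u*(-3 + 7*I) - 21*I)/(u^2 + 2*I*u + 15)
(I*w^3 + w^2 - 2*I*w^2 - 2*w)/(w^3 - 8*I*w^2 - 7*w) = I*(w - 2)/(w - 7*I)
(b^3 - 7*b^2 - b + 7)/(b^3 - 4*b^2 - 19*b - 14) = (b - 1)/(b + 2)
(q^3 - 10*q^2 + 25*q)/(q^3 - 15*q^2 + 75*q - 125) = q/(q - 5)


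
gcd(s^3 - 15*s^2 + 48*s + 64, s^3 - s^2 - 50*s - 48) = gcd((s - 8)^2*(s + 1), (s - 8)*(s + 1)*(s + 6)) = s^2 - 7*s - 8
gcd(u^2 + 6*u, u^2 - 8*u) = u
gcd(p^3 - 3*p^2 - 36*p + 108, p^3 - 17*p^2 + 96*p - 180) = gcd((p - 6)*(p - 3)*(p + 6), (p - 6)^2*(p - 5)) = p - 6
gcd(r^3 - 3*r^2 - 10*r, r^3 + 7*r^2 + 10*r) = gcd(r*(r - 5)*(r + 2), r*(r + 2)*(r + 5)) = r^2 + 2*r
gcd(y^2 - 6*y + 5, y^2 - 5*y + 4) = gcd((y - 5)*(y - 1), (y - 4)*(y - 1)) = y - 1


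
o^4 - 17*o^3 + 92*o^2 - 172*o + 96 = (o - 8)*(o - 6)*(o - 2)*(o - 1)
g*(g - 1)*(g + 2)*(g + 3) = g^4 + 4*g^3 + g^2 - 6*g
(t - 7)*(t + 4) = t^2 - 3*t - 28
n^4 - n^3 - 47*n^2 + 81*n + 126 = (n - 6)*(n - 3)*(n + 1)*(n + 7)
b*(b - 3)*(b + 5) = b^3 + 2*b^2 - 15*b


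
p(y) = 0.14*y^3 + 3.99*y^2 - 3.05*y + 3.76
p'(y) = 0.42*y^2 + 7.98*y - 3.05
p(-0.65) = 7.39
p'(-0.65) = -8.06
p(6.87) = 216.52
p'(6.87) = 71.60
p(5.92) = 154.59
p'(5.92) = 58.91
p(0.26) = 3.24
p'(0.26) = -0.95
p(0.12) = 3.45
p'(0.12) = -2.09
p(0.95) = 4.58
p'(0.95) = 4.91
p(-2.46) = 33.32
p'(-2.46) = -20.14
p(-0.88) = 9.44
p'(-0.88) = -9.75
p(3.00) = 34.30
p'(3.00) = 24.67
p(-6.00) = 135.46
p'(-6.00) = -35.81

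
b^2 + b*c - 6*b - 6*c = (b - 6)*(b + c)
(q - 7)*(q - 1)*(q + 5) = q^3 - 3*q^2 - 33*q + 35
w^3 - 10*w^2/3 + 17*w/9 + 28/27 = (w - 7/3)*(w - 4/3)*(w + 1/3)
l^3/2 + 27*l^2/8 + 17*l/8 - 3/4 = (l/2 + 1/2)*(l - 1/4)*(l + 6)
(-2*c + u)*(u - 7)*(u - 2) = -2*c*u^2 + 18*c*u - 28*c + u^3 - 9*u^2 + 14*u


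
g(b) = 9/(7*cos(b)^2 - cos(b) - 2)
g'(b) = 9*(14*sin(b)*cos(b) - sin(b))/(7*cos(b)^2 - cos(b) - 2)^2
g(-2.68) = 2.00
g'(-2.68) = 2.67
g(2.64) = 2.11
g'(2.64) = -3.17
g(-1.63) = -4.70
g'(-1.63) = 4.47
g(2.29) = 5.30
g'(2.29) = -24.04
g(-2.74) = 1.86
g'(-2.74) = 2.08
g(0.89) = 62.63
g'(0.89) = 2645.53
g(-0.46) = 3.30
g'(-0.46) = -6.22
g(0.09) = 2.28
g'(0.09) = 0.67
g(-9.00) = 1.91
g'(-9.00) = 2.29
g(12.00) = 4.20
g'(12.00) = -11.40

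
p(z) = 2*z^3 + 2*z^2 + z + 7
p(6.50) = 647.25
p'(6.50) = 280.50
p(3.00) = 82.00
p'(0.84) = 8.59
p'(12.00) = 913.00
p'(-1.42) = 7.42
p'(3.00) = 67.00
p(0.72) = 9.50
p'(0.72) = 6.99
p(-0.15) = 6.89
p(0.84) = 10.44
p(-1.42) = 3.89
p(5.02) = 315.43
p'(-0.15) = 0.54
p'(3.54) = 90.35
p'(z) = 6*z^2 + 4*z + 1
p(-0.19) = 6.87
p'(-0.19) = 0.46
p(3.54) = 124.33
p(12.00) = 3763.00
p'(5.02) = 172.28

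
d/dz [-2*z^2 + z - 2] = 1 - 4*z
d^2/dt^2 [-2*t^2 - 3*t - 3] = -4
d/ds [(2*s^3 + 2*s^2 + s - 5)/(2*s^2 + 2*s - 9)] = (4*s^4 + 8*s^3 - 52*s^2 - 16*s + 1)/(4*s^4 + 8*s^3 - 32*s^2 - 36*s + 81)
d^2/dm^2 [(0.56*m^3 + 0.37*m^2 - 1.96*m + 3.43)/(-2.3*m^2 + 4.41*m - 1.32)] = (1.4210854715202e-14*m^4 - 5.150572*m^3 - 82.569048*m^2 + 167.185116*m - 91.057278)/(12.167*m^6 - 69.9867*m^5 + 155.14029*m^4 - 166.098681*m^3 + 89.037036*m^2 - 23.051952*m + 2.299968)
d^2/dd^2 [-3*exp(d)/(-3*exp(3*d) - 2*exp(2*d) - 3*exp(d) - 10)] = (108*exp(6*d) + 54*exp(5*d) - 96*exp(4*d) - 1188*exp(3*d) - 360*exp(2*d) - 90*exp(d) + 300)*exp(d)/(27*exp(9*d) + 54*exp(8*d) + 117*exp(7*d) + 386*exp(6*d) + 477*exp(5*d) + 714*exp(4*d) + 1287*exp(3*d) + 870*exp(2*d) + 900*exp(d) + 1000)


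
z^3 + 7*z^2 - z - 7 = (z - 1)*(z + 1)*(z + 7)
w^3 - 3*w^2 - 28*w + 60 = (w - 6)*(w - 2)*(w + 5)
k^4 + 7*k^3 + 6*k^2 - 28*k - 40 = (k - 2)*(k + 2)^2*(k + 5)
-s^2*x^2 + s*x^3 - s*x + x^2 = x*(-s + x)*(s*x + 1)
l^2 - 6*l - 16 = (l - 8)*(l + 2)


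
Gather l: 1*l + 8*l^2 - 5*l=8*l^2 - 4*l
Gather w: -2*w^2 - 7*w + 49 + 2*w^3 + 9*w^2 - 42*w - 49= 2*w^3 + 7*w^2 - 49*w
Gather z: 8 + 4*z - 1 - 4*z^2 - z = -4*z^2 + 3*z + 7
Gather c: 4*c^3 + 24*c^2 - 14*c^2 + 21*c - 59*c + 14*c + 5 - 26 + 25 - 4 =4*c^3 + 10*c^2 - 24*c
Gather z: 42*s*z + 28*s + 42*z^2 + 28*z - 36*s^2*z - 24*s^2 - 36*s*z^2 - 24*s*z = -24*s^2 + 28*s + z^2*(42 - 36*s) + z*(-36*s^2 + 18*s + 28)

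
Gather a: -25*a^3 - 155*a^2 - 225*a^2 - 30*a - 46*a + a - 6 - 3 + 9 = -25*a^3 - 380*a^2 - 75*a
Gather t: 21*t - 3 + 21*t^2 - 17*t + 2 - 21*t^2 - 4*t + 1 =0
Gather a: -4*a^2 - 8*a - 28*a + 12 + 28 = -4*a^2 - 36*a + 40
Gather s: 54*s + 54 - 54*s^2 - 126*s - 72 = -54*s^2 - 72*s - 18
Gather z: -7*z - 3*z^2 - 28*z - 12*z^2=-15*z^2 - 35*z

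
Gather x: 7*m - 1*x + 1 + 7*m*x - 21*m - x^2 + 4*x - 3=-14*m - x^2 + x*(7*m + 3) - 2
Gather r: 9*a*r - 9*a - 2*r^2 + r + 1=-9*a - 2*r^2 + r*(9*a + 1) + 1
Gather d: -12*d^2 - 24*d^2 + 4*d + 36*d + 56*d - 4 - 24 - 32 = -36*d^2 + 96*d - 60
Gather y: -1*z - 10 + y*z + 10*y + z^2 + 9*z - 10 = y*(z + 10) + z^2 + 8*z - 20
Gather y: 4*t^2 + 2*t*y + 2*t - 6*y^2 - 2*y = 4*t^2 + 2*t - 6*y^2 + y*(2*t - 2)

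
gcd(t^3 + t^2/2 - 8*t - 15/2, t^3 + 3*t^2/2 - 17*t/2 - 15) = t^2 - t/2 - 15/2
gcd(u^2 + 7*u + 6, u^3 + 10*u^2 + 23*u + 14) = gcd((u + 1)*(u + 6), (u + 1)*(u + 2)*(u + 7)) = u + 1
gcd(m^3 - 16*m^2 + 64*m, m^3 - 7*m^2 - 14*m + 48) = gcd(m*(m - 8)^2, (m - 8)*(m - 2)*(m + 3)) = m - 8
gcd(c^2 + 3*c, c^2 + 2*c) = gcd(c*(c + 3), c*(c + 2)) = c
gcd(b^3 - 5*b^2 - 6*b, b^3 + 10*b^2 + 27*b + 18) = b + 1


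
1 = 1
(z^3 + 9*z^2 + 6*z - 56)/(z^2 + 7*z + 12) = (z^2 + 5*z - 14)/(z + 3)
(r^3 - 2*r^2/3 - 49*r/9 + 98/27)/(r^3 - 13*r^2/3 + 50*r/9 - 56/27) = (3*r + 7)/(3*r - 4)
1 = 1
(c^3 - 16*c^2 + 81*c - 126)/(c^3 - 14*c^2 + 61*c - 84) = (c - 6)/(c - 4)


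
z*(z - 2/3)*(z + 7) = z^3 + 19*z^2/3 - 14*z/3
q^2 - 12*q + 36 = (q - 6)^2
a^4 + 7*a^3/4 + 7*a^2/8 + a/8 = a*(a + 1/4)*(a + 1/2)*(a + 1)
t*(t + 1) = t^2 + t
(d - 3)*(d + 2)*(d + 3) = d^3 + 2*d^2 - 9*d - 18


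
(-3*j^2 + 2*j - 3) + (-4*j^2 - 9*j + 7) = -7*j^2 - 7*j + 4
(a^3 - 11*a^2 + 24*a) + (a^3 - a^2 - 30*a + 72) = 2*a^3 - 12*a^2 - 6*a + 72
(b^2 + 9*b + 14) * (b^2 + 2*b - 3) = b^4 + 11*b^3 + 29*b^2 + b - 42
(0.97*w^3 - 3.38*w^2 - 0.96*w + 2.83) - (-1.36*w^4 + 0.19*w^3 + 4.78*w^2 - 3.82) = 1.36*w^4 + 0.78*w^3 - 8.16*w^2 - 0.96*w + 6.65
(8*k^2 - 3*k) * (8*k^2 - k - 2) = 64*k^4 - 32*k^3 - 13*k^2 + 6*k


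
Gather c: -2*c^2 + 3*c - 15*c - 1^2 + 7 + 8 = -2*c^2 - 12*c + 14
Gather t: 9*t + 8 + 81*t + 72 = 90*t + 80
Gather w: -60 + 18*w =18*w - 60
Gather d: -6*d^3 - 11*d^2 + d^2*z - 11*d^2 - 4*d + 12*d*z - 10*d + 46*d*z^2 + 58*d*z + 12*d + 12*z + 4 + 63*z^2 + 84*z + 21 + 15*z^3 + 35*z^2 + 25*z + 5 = -6*d^3 + d^2*(z - 22) + d*(46*z^2 + 70*z - 2) + 15*z^3 + 98*z^2 + 121*z + 30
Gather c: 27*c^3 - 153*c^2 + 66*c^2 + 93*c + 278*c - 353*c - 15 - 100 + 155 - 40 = 27*c^3 - 87*c^2 + 18*c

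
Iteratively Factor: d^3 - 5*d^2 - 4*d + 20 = (d + 2)*(d^2 - 7*d + 10) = (d - 5)*(d + 2)*(d - 2)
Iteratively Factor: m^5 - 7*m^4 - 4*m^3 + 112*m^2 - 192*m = (m - 3)*(m^4 - 4*m^3 - 16*m^2 + 64*m) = (m - 3)*(m + 4)*(m^3 - 8*m^2 + 16*m) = (m - 4)*(m - 3)*(m + 4)*(m^2 - 4*m) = (m - 4)^2*(m - 3)*(m + 4)*(m)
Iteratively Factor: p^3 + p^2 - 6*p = (p - 2)*(p^2 + 3*p) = (p - 2)*(p + 3)*(p)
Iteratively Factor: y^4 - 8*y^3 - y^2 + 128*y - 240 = (y - 4)*(y^3 - 4*y^2 - 17*y + 60) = (y - 5)*(y - 4)*(y^2 + y - 12) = (y - 5)*(y - 4)*(y + 4)*(y - 3)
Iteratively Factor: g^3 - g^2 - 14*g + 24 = (g - 2)*(g^2 + g - 12) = (g - 3)*(g - 2)*(g + 4)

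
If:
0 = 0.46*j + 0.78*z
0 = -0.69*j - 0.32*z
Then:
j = 0.00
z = 0.00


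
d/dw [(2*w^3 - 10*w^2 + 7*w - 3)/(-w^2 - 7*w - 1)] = (-2*w^4 - 28*w^3 + 71*w^2 + 14*w - 28)/(w^4 + 14*w^3 + 51*w^2 + 14*w + 1)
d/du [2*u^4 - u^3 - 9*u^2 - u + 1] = 8*u^3 - 3*u^2 - 18*u - 1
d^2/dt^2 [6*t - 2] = 0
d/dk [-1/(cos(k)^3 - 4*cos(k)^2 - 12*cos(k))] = (-3*sin(k) + 12*sin(k)/cos(k)^2 + 8*tan(k))/(sin(k)^2 + 4*cos(k) + 11)^2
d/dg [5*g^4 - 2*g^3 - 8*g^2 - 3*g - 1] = 20*g^3 - 6*g^2 - 16*g - 3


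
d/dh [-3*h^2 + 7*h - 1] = 7 - 6*h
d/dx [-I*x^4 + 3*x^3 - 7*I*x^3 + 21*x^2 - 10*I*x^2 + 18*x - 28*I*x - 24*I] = -4*I*x^3 + x^2*(9 - 21*I) + x*(42 - 20*I) + 18 - 28*I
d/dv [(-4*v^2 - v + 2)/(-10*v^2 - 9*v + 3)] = (26*v^2 + 16*v + 15)/(100*v^4 + 180*v^3 + 21*v^2 - 54*v + 9)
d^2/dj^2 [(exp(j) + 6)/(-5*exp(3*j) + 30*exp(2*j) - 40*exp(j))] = 4*(-exp(5*j) - 9*exp(4*j) + 98*exp(3*j) - 252*exp(2*j) + 216*exp(j) - 96)*exp(-j)/(5*(exp(6*j) - 18*exp(5*j) + 132*exp(4*j) - 504*exp(3*j) + 1056*exp(2*j) - 1152*exp(j) + 512))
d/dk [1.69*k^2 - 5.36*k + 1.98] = 3.38*k - 5.36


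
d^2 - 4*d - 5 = (d - 5)*(d + 1)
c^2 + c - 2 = (c - 1)*(c + 2)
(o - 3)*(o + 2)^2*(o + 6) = o^4 + 7*o^3 - 2*o^2 - 60*o - 72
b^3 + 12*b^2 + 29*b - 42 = (b - 1)*(b + 6)*(b + 7)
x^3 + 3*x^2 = x^2*(x + 3)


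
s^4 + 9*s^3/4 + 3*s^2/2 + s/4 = s*(s + 1/4)*(s + 1)^2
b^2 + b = b*(b + 1)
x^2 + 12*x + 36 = (x + 6)^2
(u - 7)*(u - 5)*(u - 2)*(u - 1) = u^4 - 15*u^3 + 73*u^2 - 129*u + 70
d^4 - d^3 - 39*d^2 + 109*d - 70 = (d - 5)*(d - 2)*(d - 1)*(d + 7)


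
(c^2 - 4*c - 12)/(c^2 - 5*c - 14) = (c - 6)/(c - 7)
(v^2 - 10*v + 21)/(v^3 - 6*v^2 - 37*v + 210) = (v - 3)/(v^2 + v - 30)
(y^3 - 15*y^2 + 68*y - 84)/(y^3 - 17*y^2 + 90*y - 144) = (y^2 - 9*y + 14)/(y^2 - 11*y + 24)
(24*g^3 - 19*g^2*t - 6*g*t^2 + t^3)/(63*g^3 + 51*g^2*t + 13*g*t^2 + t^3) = (8*g^2 - 9*g*t + t^2)/(21*g^2 + 10*g*t + t^2)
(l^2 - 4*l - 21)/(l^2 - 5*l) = (l^2 - 4*l - 21)/(l*(l - 5))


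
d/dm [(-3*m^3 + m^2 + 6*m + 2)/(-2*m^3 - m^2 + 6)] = (5*m^4 + 24*m^3 - 36*m^2 + 16*m + 36)/(4*m^6 + 4*m^5 + m^4 - 24*m^3 - 12*m^2 + 36)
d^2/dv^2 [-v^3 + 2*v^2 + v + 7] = 4 - 6*v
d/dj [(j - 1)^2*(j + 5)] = 3*(j - 1)*(j + 3)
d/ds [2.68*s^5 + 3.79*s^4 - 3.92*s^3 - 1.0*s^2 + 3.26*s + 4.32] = 13.4*s^4 + 15.16*s^3 - 11.76*s^2 - 2.0*s + 3.26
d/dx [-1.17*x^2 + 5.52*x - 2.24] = 5.52 - 2.34*x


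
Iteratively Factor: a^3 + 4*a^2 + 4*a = (a + 2)*(a^2 + 2*a) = a*(a + 2)*(a + 2)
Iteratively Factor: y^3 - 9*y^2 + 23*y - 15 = (y - 3)*(y^2 - 6*y + 5) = (y - 3)*(y - 1)*(y - 5)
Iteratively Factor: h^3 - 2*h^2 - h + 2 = (h - 1)*(h^2 - h - 2) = (h - 1)*(h + 1)*(h - 2)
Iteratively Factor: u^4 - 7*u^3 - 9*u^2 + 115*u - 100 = (u + 4)*(u^3 - 11*u^2 + 35*u - 25) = (u - 1)*(u + 4)*(u^2 - 10*u + 25) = (u - 5)*(u - 1)*(u + 4)*(u - 5)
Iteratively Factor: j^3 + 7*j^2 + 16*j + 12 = (j + 2)*(j^2 + 5*j + 6) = (j + 2)*(j + 3)*(j + 2)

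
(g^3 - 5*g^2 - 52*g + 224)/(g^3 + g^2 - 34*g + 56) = (g - 8)/(g - 2)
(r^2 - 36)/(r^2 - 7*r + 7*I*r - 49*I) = (r^2 - 36)/(r^2 + 7*r*(-1 + I) - 49*I)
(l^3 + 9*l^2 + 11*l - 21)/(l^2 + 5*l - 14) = (l^2 + 2*l - 3)/(l - 2)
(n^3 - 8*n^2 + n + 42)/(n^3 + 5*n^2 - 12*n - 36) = (n - 7)/(n + 6)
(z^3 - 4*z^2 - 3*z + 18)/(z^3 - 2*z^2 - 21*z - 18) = (-z^3 + 4*z^2 + 3*z - 18)/(-z^3 + 2*z^2 + 21*z + 18)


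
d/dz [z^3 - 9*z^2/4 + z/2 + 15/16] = 3*z^2 - 9*z/2 + 1/2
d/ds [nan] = 0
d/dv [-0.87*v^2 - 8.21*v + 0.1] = -1.74*v - 8.21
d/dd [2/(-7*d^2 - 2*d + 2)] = 4*(7*d + 1)/(7*d^2 + 2*d - 2)^2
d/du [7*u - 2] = 7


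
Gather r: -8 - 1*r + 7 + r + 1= 0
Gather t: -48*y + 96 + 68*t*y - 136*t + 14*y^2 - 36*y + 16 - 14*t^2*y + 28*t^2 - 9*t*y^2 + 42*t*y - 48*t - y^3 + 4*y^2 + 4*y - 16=t^2*(28 - 14*y) + t*(-9*y^2 + 110*y - 184) - y^3 + 18*y^2 - 80*y + 96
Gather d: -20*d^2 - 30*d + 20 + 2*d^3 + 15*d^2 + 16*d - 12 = 2*d^3 - 5*d^2 - 14*d + 8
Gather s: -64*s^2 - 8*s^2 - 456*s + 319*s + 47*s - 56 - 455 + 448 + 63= -72*s^2 - 90*s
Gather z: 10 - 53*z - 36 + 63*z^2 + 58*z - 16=63*z^2 + 5*z - 42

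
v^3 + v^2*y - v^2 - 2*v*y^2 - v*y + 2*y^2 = (v - 1)*(v - y)*(v + 2*y)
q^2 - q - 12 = (q - 4)*(q + 3)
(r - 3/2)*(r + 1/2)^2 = r^3 - r^2/2 - 5*r/4 - 3/8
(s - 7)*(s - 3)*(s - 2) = s^3 - 12*s^2 + 41*s - 42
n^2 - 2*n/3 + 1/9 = (n - 1/3)^2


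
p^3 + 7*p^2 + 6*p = p*(p + 1)*(p + 6)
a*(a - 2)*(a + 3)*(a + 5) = a^4 + 6*a^3 - a^2 - 30*a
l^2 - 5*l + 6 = (l - 3)*(l - 2)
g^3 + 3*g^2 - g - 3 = (g - 1)*(g + 1)*(g + 3)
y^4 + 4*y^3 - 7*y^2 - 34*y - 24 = (y - 3)*(y + 1)*(y + 2)*(y + 4)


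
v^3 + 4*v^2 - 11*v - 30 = (v - 3)*(v + 2)*(v + 5)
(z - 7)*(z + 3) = z^2 - 4*z - 21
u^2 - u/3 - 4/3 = (u - 4/3)*(u + 1)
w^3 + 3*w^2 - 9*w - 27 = (w - 3)*(w + 3)^2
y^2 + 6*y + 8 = (y + 2)*(y + 4)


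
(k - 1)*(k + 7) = k^2 + 6*k - 7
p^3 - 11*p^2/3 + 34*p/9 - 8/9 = (p - 2)*(p - 4/3)*(p - 1/3)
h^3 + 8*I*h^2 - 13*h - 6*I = (h + I)^2*(h + 6*I)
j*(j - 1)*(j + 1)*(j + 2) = j^4 + 2*j^3 - j^2 - 2*j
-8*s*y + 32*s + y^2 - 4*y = (-8*s + y)*(y - 4)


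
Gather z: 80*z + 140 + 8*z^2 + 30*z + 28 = 8*z^2 + 110*z + 168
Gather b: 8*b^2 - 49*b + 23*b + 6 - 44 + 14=8*b^2 - 26*b - 24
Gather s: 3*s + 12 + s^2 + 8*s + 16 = s^2 + 11*s + 28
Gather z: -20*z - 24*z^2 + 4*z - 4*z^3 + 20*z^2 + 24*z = -4*z^3 - 4*z^2 + 8*z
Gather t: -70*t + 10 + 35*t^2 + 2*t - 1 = 35*t^2 - 68*t + 9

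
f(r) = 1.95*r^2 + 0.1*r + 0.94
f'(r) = 3.9*r + 0.1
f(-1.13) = 3.32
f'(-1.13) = -4.31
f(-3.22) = 20.84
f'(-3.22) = -12.46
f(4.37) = 38.62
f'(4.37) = 17.14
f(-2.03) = 8.77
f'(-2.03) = -7.82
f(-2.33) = 11.29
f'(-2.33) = -8.99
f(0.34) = 1.20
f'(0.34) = 1.43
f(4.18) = 35.43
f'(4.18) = 16.40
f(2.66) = 15.00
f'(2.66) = 10.47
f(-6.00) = 70.54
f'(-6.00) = -23.30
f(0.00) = 0.94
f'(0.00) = 0.10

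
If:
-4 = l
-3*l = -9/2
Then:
No Solution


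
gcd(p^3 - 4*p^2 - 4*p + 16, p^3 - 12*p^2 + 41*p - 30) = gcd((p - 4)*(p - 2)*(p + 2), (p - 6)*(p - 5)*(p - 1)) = 1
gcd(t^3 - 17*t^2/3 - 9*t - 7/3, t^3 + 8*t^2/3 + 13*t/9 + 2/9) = t + 1/3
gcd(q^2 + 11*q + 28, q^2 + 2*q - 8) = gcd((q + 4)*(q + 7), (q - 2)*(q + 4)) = q + 4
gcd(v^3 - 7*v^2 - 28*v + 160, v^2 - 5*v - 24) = v - 8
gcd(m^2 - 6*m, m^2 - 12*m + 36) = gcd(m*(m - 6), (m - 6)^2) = m - 6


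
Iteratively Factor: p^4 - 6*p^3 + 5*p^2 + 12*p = (p - 3)*(p^3 - 3*p^2 - 4*p) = p*(p - 3)*(p^2 - 3*p - 4) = p*(p - 3)*(p + 1)*(p - 4)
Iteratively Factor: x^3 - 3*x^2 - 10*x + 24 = (x - 2)*(x^2 - x - 12) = (x - 2)*(x + 3)*(x - 4)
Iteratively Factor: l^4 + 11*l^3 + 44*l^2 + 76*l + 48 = (l + 4)*(l^3 + 7*l^2 + 16*l + 12) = (l + 3)*(l + 4)*(l^2 + 4*l + 4) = (l + 2)*(l + 3)*(l + 4)*(l + 2)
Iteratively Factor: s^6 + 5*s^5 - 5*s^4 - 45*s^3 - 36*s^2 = (s + 1)*(s^5 + 4*s^4 - 9*s^3 - 36*s^2) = (s - 3)*(s + 1)*(s^4 + 7*s^3 + 12*s^2) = (s - 3)*(s + 1)*(s + 3)*(s^3 + 4*s^2) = s*(s - 3)*(s + 1)*(s + 3)*(s^2 + 4*s) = s*(s - 3)*(s + 1)*(s + 3)*(s + 4)*(s)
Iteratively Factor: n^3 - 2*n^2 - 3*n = (n + 1)*(n^2 - 3*n) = n*(n + 1)*(n - 3)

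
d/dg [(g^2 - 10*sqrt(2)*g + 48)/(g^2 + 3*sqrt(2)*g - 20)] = (13*sqrt(2)*g^2 - 136*g + 56*sqrt(2))/(g^4 + 6*sqrt(2)*g^3 - 22*g^2 - 120*sqrt(2)*g + 400)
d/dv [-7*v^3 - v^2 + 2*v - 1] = -21*v^2 - 2*v + 2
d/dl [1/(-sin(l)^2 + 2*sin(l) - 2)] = 2*(sin(l) - 1)*cos(l)/(sin(l)^2 - 2*sin(l) + 2)^2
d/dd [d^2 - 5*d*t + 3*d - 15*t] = 2*d - 5*t + 3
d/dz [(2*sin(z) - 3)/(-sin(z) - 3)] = -9*cos(z)/(sin(z) + 3)^2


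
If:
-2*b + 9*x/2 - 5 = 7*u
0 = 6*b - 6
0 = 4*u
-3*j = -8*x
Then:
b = 1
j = 112/27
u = 0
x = 14/9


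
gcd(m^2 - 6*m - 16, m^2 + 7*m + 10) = m + 2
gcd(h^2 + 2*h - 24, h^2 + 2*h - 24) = h^2 + 2*h - 24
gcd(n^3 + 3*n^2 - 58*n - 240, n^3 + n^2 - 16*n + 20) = n + 5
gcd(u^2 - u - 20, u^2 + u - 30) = u - 5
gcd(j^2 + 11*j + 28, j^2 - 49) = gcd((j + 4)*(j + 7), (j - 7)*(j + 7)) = j + 7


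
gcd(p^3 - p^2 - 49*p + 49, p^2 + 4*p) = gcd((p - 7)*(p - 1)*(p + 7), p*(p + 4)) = 1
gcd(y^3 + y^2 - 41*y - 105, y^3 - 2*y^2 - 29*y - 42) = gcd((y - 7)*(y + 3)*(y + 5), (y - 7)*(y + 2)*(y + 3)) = y^2 - 4*y - 21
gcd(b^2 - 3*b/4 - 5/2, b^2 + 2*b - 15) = 1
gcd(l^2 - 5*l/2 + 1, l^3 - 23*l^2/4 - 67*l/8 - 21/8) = 1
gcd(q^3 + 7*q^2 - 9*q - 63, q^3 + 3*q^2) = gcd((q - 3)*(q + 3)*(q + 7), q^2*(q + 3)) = q + 3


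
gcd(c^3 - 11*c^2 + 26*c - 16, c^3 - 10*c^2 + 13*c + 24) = c - 8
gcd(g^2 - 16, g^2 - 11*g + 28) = g - 4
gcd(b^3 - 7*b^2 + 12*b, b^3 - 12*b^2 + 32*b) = b^2 - 4*b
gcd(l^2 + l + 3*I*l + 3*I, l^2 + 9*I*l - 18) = l + 3*I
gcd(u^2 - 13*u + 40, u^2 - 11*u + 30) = u - 5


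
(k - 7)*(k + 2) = k^2 - 5*k - 14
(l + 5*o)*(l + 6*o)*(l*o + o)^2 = l^4*o^2 + 11*l^3*o^3 + 2*l^3*o^2 + 30*l^2*o^4 + 22*l^2*o^3 + l^2*o^2 + 60*l*o^4 + 11*l*o^3 + 30*o^4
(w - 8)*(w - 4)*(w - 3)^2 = w^4 - 18*w^3 + 113*w^2 - 300*w + 288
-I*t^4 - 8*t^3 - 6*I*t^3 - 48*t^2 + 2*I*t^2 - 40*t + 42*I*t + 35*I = (t + 5)*(t - 7*I)*(t - I)*(-I*t - I)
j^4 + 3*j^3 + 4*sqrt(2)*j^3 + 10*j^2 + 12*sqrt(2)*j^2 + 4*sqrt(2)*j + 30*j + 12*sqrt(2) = (j + 3)*(j + sqrt(2))^2*(j + 2*sqrt(2))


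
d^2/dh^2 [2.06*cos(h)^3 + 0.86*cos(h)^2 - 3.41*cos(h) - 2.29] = 1.865*cos(h) - 1.72*cos(2*h) - 4.635*cos(3*h)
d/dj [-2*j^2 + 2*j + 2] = 2 - 4*j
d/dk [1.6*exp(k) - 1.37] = 1.6*exp(k)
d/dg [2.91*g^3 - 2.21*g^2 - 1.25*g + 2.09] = 8.73*g^2 - 4.42*g - 1.25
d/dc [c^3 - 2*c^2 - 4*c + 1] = 3*c^2 - 4*c - 4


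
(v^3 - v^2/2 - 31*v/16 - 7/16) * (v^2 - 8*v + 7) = v^5 - 17*v^4/2 + 145*v^3/16 + 185*v^2/16 - 161*v/16 - 49/16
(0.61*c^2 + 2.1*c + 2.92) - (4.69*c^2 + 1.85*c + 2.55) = -4.08*c^2 + 0.25*c + 0.37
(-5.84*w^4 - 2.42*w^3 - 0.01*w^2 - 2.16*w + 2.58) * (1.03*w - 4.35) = -6.0152*w^5 + 22.9114*w^4 + 10.5167*w^3 - 2.1813*w^2 + 12.0534*w - 11.223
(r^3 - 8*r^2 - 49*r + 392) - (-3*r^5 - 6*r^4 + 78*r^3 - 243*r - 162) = 3*r^5 + 6*r^4 - 77*r^3 - 8*r^2 + 194*r + 554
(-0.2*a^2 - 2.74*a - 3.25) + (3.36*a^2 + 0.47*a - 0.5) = 3.16*a^2 - 2.27*a - 3.75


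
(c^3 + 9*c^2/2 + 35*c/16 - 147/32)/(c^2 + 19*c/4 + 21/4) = (8*c^2 + 22*c - 21)/(8*(c + 3))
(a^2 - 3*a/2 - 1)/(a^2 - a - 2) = (a + 1/2)/(a + 1)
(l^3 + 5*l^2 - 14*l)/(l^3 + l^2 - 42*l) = (l - 2)/(l - 6)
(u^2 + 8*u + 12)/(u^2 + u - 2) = (u + 6)/(u - 1)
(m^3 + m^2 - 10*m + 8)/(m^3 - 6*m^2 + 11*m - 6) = (m + 4)/(m - 3)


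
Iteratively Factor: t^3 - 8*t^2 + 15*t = (t)*(t^2 - 8*t + 15) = t*(t - 3)*(t - 5)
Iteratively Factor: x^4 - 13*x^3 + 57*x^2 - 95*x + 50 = (x - 2)*(x^3 - 11*x^2 + 35*x - 25) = (x - 5)*(x - 2)*(x^2 - 6*x + 5) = (x - 5)*(x - 2)*(x - 1)*(x - 5)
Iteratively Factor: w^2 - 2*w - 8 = (w - 4)*(w + 2)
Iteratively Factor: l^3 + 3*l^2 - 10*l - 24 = (l + 4)*(l^2 - l - 6) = (l + 2)*(l + 4)*(l - 3)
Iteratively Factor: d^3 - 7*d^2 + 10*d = (d - 5)*(d^2 - 2*d) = d*(d - 5)*(d - 2)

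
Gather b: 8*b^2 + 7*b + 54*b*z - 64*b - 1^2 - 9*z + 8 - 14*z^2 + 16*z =8*b^2 + b*(54*z - 57) - 14*z^2 + 7*z + 7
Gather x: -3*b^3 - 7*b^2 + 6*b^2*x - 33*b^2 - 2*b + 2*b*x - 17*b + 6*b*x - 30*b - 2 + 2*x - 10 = -3*b^3 - 40*b^2 - 49*b + x*(6*b^2 + 8*b + 2) - 12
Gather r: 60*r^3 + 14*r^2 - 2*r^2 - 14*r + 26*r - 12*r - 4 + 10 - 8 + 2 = 60*r^3 + 12*r^2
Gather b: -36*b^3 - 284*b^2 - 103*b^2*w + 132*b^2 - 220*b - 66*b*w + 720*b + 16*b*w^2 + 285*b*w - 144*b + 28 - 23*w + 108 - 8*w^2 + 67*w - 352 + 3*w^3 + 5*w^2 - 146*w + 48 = -36*b^3 + b^2*(-103*w - 152) + b*(16*w^2 + 219*w + 356) + 3*w^3 - 3*w^2 - 102*w - 168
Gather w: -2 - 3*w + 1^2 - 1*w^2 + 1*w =-w^2 - 2*w - 1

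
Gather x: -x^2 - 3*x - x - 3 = -x^2 - 4*x - 3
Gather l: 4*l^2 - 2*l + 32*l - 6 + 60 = 4*l^2 + 30*l + 54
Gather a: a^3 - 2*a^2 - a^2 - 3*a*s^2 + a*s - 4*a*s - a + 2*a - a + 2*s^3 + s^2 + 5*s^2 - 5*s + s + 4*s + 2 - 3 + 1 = a^3 - 3*a^2 + a*(-3*s^2 - 3*s) + 2*s^3 + 6*s^2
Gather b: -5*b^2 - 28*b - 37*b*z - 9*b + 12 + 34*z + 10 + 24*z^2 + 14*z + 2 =-5*b^2 + b*(-37*z - 37) + 24*z^2 + 48*z + 24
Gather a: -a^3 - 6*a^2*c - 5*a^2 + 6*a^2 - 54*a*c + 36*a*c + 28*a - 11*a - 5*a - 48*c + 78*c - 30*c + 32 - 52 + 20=-a^3 + a^2*(1 - 6*c) + a*(12 - 18*c)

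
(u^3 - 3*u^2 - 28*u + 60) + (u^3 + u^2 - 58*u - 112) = 2*u^3 - 2*u^2 - 86*u - 52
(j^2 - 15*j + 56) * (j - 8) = j^3 - 23*j^2 + 176*j - 448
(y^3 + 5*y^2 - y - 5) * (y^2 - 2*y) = y^5 + 3*y^4 - 11*y^3 - 3*y^2 + 10*y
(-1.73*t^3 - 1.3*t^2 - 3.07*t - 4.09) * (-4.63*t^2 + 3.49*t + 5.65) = 8.0099*t^5 - 0.0186999999999999*t^4 - 0.0974000000000022*t^3 + 0.877399999999998*t^2 - 31.6196*t - 23.1085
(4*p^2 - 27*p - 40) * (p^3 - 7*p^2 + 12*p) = 4*p^5 - 55*p^4 + 197*p^3 - 44*p^2 - 480*p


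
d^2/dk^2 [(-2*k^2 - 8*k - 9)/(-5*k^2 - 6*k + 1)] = 2*(140*k^3 + 705*k^2 + 930*k + 419)/(125*k^6 + 450*k^5 + 465*k^4 + 36*k^3 - 93*k^2 + 18*k - 1)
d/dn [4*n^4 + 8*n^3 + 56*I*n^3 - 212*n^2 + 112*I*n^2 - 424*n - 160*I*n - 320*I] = 16*n^3 + n^2*(24 + 168*I) + n*(-424 + 224*I) - 424 - 160*I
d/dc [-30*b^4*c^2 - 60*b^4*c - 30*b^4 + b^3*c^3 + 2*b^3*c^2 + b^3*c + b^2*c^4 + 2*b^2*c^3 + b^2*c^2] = b^2*(-60*b^2*c - 60*b^2 + 3*b*c^2 + 4*b*c + b + 4*c^3 + 6*c^2 + 2*c)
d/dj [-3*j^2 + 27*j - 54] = 27 - 6*j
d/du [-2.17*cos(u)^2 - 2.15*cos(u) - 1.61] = (4.34*cos(u) + 2.15)*sin(u)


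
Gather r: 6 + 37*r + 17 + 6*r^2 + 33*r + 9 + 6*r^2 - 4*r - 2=12*r^2 + 66*r + 30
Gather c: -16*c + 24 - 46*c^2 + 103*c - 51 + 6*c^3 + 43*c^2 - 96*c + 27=6*c^3 - 3*c^2 - 9*c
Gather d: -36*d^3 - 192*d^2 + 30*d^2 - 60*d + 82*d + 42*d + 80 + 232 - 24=-36*d^3 - 162*d^2 + 64*d + 288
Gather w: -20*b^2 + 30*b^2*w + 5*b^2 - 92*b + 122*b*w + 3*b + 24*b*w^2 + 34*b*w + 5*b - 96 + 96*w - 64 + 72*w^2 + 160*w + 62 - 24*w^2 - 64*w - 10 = -15*b^2 - 84*b + w^2*(24*b + 48) + w*(30*b^2 + 156*b + 192) - 108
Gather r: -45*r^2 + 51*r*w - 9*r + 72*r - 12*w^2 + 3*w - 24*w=-45*r^2 + r*(51*w + 63) - 12*w^2 - 21*w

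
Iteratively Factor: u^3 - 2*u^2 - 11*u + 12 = (u - 4)*(u^2 + 2*u - 3) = (u - 4)*(u + 3)*(u - 1)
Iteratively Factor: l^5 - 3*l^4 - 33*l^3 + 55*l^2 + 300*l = (l - 5)*(l^4 + 2*l^3 - 23*l^2 - 60*l) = (l - 5)*(l + 3)*(l^3 - l^2 - 20*l) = (l - 5)*(l + 3)*(l + 4)*(l^2 - 5*l) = l*(l - 5)*(l + 3)*(l + 4)*(l - 5)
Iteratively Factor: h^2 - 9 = (h + 3)*(h - 3)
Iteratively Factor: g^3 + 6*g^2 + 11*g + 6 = (g + 1)*(g^2 + 5*g + 6) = (g + 1)*(g + 3)*(g + 2)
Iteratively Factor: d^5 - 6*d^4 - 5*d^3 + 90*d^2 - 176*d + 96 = (d - 4)*(d^4 - 2*d^3 - 13*d^2 + 38*d - 24) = (d - 4)*(d - 2)*(d^3 - 13*d + 12) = (d - 4)*(d - 3)*(d - 2)*(d^2 + 3*d - 4) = (d - 4)*(d - 3)*(d - 2)*(d + 4)*(d - 1)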